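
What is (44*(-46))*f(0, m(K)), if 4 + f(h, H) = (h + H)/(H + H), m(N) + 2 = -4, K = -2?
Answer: 7084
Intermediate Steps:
m(N) = -6 (m(N) = -2 - 4 = -6)
f(h, H) = -4 + (H + h)/(2*H) (f(h, H) = -4 + (h + H)/(H + H) = -4 + (H + h)/((2*H)) = -4 + (H + h)*(1/(2*H)) = -4 + (H + h)/(2*H))
(44*(-46))*f(0, m(K)) = (44*(-46))*((½)*(0 - 7*(-6))/(-6)) = -1012*(-1)*(0 + 42)/6 = -1012*(-1)*42/6 = -2024*(-7/2) = 7084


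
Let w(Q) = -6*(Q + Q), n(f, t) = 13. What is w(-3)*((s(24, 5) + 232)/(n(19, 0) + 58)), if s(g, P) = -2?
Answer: 8280/71 ≈ 116.62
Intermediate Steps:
w(Q) = -12*Q
w(-3)*((s(24, 5) + 232)/(n(19, 0) + 58)) = (-12*(-3))*((-2 + 232)/(13 + 58)) = 36*(230/71) = 8280/71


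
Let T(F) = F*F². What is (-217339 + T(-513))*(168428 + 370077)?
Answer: -72818281001180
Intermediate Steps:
T(F) = F³
(-217339 + T(-513))*(168428 + 370077) = (-217339 + (-513)³)*(168428 + 370077) = (-217339 - 135005697)*538505 = -135223036*538505 = -72818281001180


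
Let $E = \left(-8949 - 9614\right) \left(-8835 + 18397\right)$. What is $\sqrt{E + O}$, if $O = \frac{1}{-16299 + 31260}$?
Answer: $\frac{i \sqrt{39729962021561565}}{14961} \approx 13323.0 i$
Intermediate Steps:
$O = \frac{1}{14961} \approx 6.684 \cdot 10^{-5}$
$E = -177499406$ ($E = \left(-18563\right) 9562 = -177499406$)
$\sqrt{E + O} = \sqrt{-177499406 + \frac{1}{14961}} = \sqrt{- \frac{2655568613165}{14961}} = \frac{i \sqrt{39729962021561565}}{14961}$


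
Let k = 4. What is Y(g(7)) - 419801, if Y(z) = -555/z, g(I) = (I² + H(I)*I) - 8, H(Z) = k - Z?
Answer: -1679315/4 ≈ -4.1983e+5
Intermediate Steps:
H(Z) = 4 - Z
g(I) = -8 + I² + I*(4 - I) (g(I) = (I² + (4 - I)*I) - 8 = (I² + I*(4 - I)) - 8 = -8 + I² + I*(4 - I))
Y(g(7)) - 419801 = -555/(-8 + 4*7) - 419801 = -555/(-8 + 28) - 419801 = -555/20 - 419801 = -555*1/20 - 419801 = -111/4 - 419801 = -1679315/4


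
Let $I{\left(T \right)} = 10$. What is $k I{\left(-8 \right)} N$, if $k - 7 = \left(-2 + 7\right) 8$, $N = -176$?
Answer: $-82720$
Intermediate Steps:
$k = 47$ ($k = 7 + \left(-2 + 7\right) 8 = 7 + 5 \cdot 8 = 7 + 40 = 47$)
$k I{\left(-8 \right)} N = 47 \cdot 10 \left(-176\right) = 470 \left(-176\right) = -82720$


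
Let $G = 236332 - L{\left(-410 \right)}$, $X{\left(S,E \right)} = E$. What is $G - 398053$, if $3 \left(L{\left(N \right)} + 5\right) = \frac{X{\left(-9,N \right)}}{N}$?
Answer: $- \frac{485149}{3} \approx -1.6172 \cdot 10^{5}$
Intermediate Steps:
$L{\left(N \right)} = - \frac{14}{3}$ ($L{\left(N \right)} = -5 + \frac{N \frac{1}{N}}{3} = -5 + \frac{1}{3} \cdot 1 = -5 + \frac{1}{3} = - \frac{14}{3}$)
$G = \frac{709010}{3}$ ($G = 236332 - - \frac{14}{3} = 236332 + \frac{14}{3} = \frac{709010}{3} \approx 2.3634 \cdot 10^{5}$)
$G - 398053 = \frac{709010}{3} - 398053 = - \frac{485149}{3}$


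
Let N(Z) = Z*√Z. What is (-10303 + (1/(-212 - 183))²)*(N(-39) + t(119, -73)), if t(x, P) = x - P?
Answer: -308644910208/156025 + 62693497386*I*√39/156025 ≈ -1.9782e+6 + 2.5093e+6*I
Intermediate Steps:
N(Z) = Z^(3/2)
(-10303 + (1/(-212 - 183))²)*(N(-39) + t(119, -73)) = (-10303 + (1/(-212 - 183))²)*((-39)^(3/2) + (119 - 1*(-73))) = (-10303 + (1/(-395))²)*(-39*I*√39 + (119 + 73)) = (-10303 + (-1/395)²)*(-39*I*√39 + 192) = (-10303 + 1/156025)*(192 - 39*I*√39) = -1607525574*(192 - 39*I*√39)/156025 = -308644910208/156025 + 62693497386*I*√39/156025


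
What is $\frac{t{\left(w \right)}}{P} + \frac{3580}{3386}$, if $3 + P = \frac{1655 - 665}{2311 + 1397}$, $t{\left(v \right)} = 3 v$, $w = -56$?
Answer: $\frac{59599114}{953159} \approx 62.528$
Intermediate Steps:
$P = - \frac{563}{206}$ ($P = -3 + \frac{1655 - 665}{2311 + 1397} = -3 + \frac{990}{3708} = -3 + 990 \cdot \frac{1}{3708} = -3 + \frac{55}{206} = - \frac{563}{206} \approx -2.733$)
$\frac{t{\left(w \right)}}{P} + \frac{3580}{3386} = \frac{3 \left(-56\right)}{- \frac{563}{206}} + \frac{3580}{3386} = \left(-168\right) \left(- \frac{206}{563}\right) + 3580 \cdot \frac{1}{3386} = \frac{34608}{563} + \frac{1790}{1693} = \frac{59599114}{953159}$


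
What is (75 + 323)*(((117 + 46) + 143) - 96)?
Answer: 83580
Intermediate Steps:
(75 + 323)*(((117 + 46) + 143) - 96) = 398*((163 + 143) - 96) = 398*(306 - 96) = 398*210 = 83580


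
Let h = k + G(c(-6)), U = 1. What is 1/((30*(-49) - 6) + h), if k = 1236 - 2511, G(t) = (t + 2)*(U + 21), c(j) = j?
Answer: -1/2839 ≈ -0.00035224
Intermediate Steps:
G(t) = 44 + 22*t (G(t) = (t + 2)*(1 + 21) = (2 + t)*22 = 44 + 22*t)
k = -1275
h = -1363 (h = -1275 + (44 + 22*(-6)) = -1275 + (44 - 132) = -1275 - 88 = -1363)
1/((30*(-49) - 6) + h) = 1/((30*(-49) - 6) - 1363) = 1/((-1470 - 6) - 1363) = 1/(-1476 - 1363) = 1/(-2839) = -1/2839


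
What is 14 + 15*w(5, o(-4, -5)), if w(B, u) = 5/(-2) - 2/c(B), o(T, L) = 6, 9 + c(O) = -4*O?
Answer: -1303/58 ≈ -22.466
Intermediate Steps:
c(O) = -9 - 4*O
w(B, u) = -5/2 - 2/(-9 - 4*B) (w(B, u) = 5/(-2) - 2/(-9 - 4*B) = 5*(-½) - 2/(-9 - 4*B) = -5/2 - 2/(-9 - 4*B))
14 + 15*w(5, o(-4, -5)) = 14 + 15*((-41 - 20*5)/(2*(9 + 4*5))) = 14 + 15*((-41 - 100)/(2*(9 + 20))) = 14 + 15*((½)*(-141)/29) = 14 + 15*((½)*(1/29)*(-141)) = 14 + 15*(-141/58) = 14 - 2115/58 = -1303/58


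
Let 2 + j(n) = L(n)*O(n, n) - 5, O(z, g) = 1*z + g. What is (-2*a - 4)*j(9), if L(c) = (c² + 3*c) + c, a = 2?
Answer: -16792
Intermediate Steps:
O(z, g) = g + z (O(z, g) = z + g = g + z)
L(c) = c² + 4*c
j(n) = -7 + 2*n²*(4 + n) (j(n) = -2 + ((n*(4 + n))*(n + n) - 5) = -2 + ((n*(4 + n))*(2*n) - 5) = -2 + (2*n²*(4 + n) - 5) = -2 + (-5 + 2*n²*(4 + n)) = -7 + 2*n²*(4 + n))
(-2*a - 4)*j(9) = (-2*2 - 4)*(-7 + 2*9²*(4 + 9)) = (-4 - 4)*(-7 + 2*81*13) = -8*(-7 + 2106) = -8*2099 = -16792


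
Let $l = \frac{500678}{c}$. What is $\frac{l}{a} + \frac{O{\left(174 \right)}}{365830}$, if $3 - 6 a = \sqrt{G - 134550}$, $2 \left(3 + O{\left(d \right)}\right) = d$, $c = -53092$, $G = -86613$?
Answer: $\frac{3 \left(- 45790200719 i + 185822 \sqrt{221163}\right)}{2427830795 \left(\sqrt{221163} + 3 i\right)} \approx -0.00053787 - 0.12031 i$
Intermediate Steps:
$O{\left(d \right)} = -3 + \frac{d}{2}$
$a = \frac{1}{2} - \frac{i \sqrt{221163}}{6}$ ($a = \frac{1}{2} - \frac{\sqrt{-86613 - 134550}}{6} = \frac{1}{2} - \frac{\sqrt{-221163}}{6} = \frac{1}{2} - \frac{i \sqrt{221163}}{6} \approx 0.5 - 78.38 i$)
$l = - \frac{250339}{26546}$ ($l = \frac{500678}{-53092} = 500678 \left(- \frac{1}{53092}\right) = - \frac{250339}{26546} \approx -9.4304$)
$\frac{l}{a} + \frac{O{\left(174 \right)}}{365830} = - \frac{250339}{26546 \left(\frac{1}{2} - \frac{i \sqrt{221163}}{6}\right)} + \frac{-3 + \frac{1}{2} \cdot 174}{365830} = - \frac{250339}{26546 \left(\frac{1}{2} - \frac{i \sqrt{221163}}{6}\right)} + \left(-3 + 87\right) \frac{1}{365830} = - \frac{250339}{26546 \left(\frac{1}{2} - \frac{i \sqrt{221163}}{6}\right)} + 84 \cdot \frac{1}{365830} = - \frac{250339}{26546 \left(\frac{1}{2} - \frac{i \sqrt{221163}}{6}\right)} + \frac{42}{182915} = \frac{42}{182915} - \frac{250339}{26546 \left(\frac{1}{2} - \frac{i \sqrt{221163}}{6}\right)}$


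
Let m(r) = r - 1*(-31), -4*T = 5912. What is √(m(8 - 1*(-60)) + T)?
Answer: I*√1379 ≈ 37.135*I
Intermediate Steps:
T = -1478 (T = -¼*5912 = -1478)
m(r) = 31 + r (m(r) = r + 31 = 31 + r)
√(m(8 - 1*(-60)) + T) = √((31 + (8 - 1*(-60))) - 1478) = √((31 + (8 + 60)) - 1478) = √((31 + 68) - 1478) = √(99 - 1478) = √(-1379) = I*√1379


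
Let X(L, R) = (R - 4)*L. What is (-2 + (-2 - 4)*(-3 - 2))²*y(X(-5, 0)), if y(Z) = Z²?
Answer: 313600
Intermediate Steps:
X(L, R) = L*(-4 + R) (X(L, R) = (-4 + R)*L = L*(-4 + R))
(-2 + (-2 - 4)*(-3 - 2))²*y(X(-5, 0)) = (-2 + (-2 - 4)*(-3 - 2))²*(-5*(-4 + 0))² = (-2 - 6*(-5))²*(-5*(-4))² = (-2 + 30)²*20² = 28²*400 = 784*400 = 313600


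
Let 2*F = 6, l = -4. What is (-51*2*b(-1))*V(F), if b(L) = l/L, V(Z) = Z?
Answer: -1224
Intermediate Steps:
F = 3 (F = (1/2)*6 = 3)
b(L) = -4/L
(-51*2*b(-1))*V(F) = -51*2*(-4/(-1))*3 = -51*2*(-4*(-1))*3 = -51*2*4*3 = -408*3 = -1224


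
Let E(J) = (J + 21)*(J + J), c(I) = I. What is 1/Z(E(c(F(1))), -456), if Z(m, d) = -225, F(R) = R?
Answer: -1/225 ≈ -0.0044444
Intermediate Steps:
E(J) = 2*J*(21 + J) (E(J) = (21 + J)*(2*J) = 2*J*(21 + J))
1/Z(E(c(F(1))), -456) = 1/(-225) = -1/225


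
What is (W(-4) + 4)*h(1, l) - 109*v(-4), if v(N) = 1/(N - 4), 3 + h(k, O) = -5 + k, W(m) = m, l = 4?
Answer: 109/8 ≈ 13.625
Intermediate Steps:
h(k, O) = -8 + k (h(k, O) = -3 + (-5 + k) = -8 + k)
v(N) = 1/(-4 + N)
(W(-4) + 4)*h(1, l) - 109*v(-4) = (-4 + 4)*(-8 + 1) - 109/(-4 - 4) = 0*(-7) - 109/(-8) = 0 - 109*(-1/8) = 0 + 109/8 = 109/8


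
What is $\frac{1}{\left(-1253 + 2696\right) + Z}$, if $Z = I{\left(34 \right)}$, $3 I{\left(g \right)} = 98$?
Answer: $\frac{3}{4427} \approx 0.00067766$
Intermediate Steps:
$I{\left(g \right)} = \frac{98}{3}$ ($I{\left(g \right)} = \frac{1}{3} \cdot 98 = \frac{98}{3}$)
$Z = \frac{98}{3} \approx 32.667$
$\frac{1}{\left(-1253 + 2696\right) + Z} = \frac{1}{\left(-1253 + 2696\right) + \frac{98}{3}} = \frac{1}{1443 + \frac{98}{3}} = \frac{1}{\frac{4427}{3}} = \frac{3}{4427}$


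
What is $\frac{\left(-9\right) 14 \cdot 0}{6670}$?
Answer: $0$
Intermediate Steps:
$\frac{\left(-9\right) 14 \cdot 0}{6670} = \left(-126\right) 0 \cdot \frac{1}{6670} = 0 \cdot \frac{1}{6670} = 0$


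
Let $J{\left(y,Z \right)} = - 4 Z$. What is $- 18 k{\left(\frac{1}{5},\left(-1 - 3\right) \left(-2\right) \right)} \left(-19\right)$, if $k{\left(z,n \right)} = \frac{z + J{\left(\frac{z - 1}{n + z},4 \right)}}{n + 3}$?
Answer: $- \frac{27018}{55} \approx -491.24$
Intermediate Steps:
$k{\left(z,n \right)} = \frac{-16 + z}{3 + n}$ ($k{\left(z,n \right)} = \frac{z - 16}{n + 3} = \frac{z - 16}{3 + n} = \frac{-16 + z}{3 + n}$)
$- 18 k{\left(\frac{1}{5},\left(-1 - 3\right) \left(-2\right) \right)} \left(-19\right) = - 18 \frac{-16 + \frac{1}{5}}{3 + \left(-1 - 3\right) \left(-2\right)} \left(-19\right) = - 18 \frac{-16 + \frac{1}{5}}{3 - -8} \left(-19\right) = - 18 \frac{1}{3 + 8} \left(- \frac{79}{5}\right) \left(-19\right) = - 18 \cdot \frac{1}{11} \left(- \frac{79}{5}\right) \left(-19\right) = \left(-18\right) \left(- \frac{79}{55}\right) \left(-19\right) = \frac{1422}{55} \left(-19\right) = - \frac{27018}{55}$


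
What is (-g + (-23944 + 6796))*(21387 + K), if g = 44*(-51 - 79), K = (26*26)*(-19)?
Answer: -97629404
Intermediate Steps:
K = -12844 (K = 676*(-19) = -12844)
g = -5720 (g = 44*(-130) = -5720)
(-g + (-23944 + 6796))*(21387 + K) = (-1*(-5720) + (-23944 + 6796))*(21387 - 12844) = (5720 - 17148)*8543 = -11428*8543 = -97629404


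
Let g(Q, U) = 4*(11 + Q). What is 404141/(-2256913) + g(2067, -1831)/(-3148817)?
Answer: -1291325512053/7106606021921 ≈ -0.18171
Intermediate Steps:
g(Q, U) = 44 + 4*Q
404141/(-2256913) + g(2067, -1831)/(-3148817) = 404141/(-2256913) + (44 + 4*2067)/(-3148817) = 404141*(-1/2256913) + (44 + 8268)*(-1/3148817) = -404141/2256913 + 8312*(-1/3148817) = -404141/2256913 - 8312/3148817 = -1291325512053/7106606021921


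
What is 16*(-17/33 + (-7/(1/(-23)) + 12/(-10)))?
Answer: 420512/165 ≈ 2548.6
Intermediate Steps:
16*(-17/33 + (-7/(1/(-23)) + 12/(-10))) = 16*(-17*1/33 + (-7/(-1/23) + 12*(-⅒))) = 16*(-17/33 + (-7*(-23) - 6/5)) = 16*(-17/33 + (161 - 6/5)) = 16*(-17/33 + 799/5) = 16*(26282/165) = 420512/165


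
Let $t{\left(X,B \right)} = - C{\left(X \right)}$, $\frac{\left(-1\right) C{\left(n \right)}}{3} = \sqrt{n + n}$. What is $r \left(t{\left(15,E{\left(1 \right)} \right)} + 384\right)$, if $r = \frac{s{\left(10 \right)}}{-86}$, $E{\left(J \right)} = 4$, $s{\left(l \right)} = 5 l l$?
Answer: $- \frac{96000}{43} - \frac{750 \sqrt{30}}{43} \approx -2328.1$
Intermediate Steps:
$C{\left(n \right)} = - 3 \sqrt{2} \sqrt{n}$ ($C{\left(n \right)} = - 3 \sqrt{n + n} = - 3 \sqrt{2 n} = - 3 \sqrt{2} \sqrt{n}$)
$s{\left(l \right)} = 5 l^{2}$
$t{\left(X,B \right)} = 3 \sqrt{2} \sqrt{X}$ ($t{\left(X,B \right)} = - \left(-3\right) \sqrt{2} \sqrt{X} = 3 \sqrt{2} \sqrt{X}$)
$r = - \frac{250}{43}$ ($r = \frac{5 \cdot 10^{2}}{-86} = 5 \cdot 100 \left(- \frac{1}{86}\right) = 500 \left(- \frac{1}{86}\right) = - \frac{250}{43} \approx -5.8139$)
$r \left(t{\left(15,E{\left(1 \right)} \right)} + 384\right) = - \frac{250 \left(3 \sqrt{2} \sqrt{15} + 384\right)}{43} = - \frac{250 \left(3 \sqrt{30} + 384\right)}{43} = - \frac{250 \left(384 + 3 \sqrt{30}\right)}{43} = - \frac{96000}{43} - \frac{750 \sqrt{30}}{43}$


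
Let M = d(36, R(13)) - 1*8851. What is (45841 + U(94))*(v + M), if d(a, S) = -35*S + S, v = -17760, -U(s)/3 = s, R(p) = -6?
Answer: -1203076513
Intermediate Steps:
U(s) = -3*s
d(a, S) = -34*S
M = -8647 (M = -34*(-6) - 1*8851 = 204 - 8851 = -8647)
(45841 + U(94))*(v + M) = (45841 - 3*94)*(-17760 - 8647) = (45841 - 282)*(-26407) = 45559*(-26407) = -1203076513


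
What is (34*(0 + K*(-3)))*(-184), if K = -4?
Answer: -75072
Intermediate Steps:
(34*(0 + K*(-3)))*(-184) = (34*(0 - 4*(-3)))*(-184) = (34*(0 + 12))*(-184) = (34*12)*(-184) = 408*(-184) = -75072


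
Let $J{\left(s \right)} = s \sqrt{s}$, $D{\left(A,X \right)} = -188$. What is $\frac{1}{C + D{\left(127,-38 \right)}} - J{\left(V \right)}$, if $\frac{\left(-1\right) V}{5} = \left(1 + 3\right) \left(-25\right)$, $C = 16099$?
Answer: $\frac{1}{15911} - 5000 \sqrt{5} \approx -11180.0$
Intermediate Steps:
$V = 500$ ($V = - 5 \left(1 + 3\right) \left(-25\right) = - 5 \cdot 4 \left(-25\right) = \left(-5\right) \left(-100\right) = 500$)
$J{\left(s \right)} = s^{\frac{3}{2}}$
$\frac{1}{C + D{\left(127,-38 \right)}} - J{\left(V \right)} = \frac{1}{16099 - 188} - 500^{\frac{3}{2}} = \frac{1}{15911} - 5000 \sqrt{5}$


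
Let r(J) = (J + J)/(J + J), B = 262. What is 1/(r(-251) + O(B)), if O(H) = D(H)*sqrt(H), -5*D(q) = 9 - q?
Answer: -25/16770333 + 1265*sqrt(262)/16770333 ≈ 0.0012195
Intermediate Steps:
D(q) = -9/5 + q/5 (D(q) = -(9 - q)/5 = -9/5 + q/5)
r(J) = 1 (r(J) = (2*J)/((2*J)) = (2*J)*(1/(2*J)) = 1)
O(H) = sqrt(H)*(-9/5 + H/5) (O(H) = (-9/5 + H/5)*sqrt(H) = sqrt(H)*(-9/5 + H/5))
1/(r(-251) + O(B)) = 1/(1 + sqrt(262)*(-9 + 262)/5) = 1/(1 + (1/5)*sqrt(262)*253) = 1/(1 + 253*sqrt(262)/5)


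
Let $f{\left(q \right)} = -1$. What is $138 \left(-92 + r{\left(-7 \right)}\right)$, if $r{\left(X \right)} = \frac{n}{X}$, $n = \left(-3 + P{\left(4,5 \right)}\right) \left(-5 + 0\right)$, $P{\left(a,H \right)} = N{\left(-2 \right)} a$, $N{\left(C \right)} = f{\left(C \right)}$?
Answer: $-13386$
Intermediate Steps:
$N{\left(C \right)} = -1$
$P{\left(a,H \right)} = - a$
$n = 35$ ($n = \left(-3 - 4\right) \left(-5 + 0\right) = \left(-3 - 4\right) \left(-5\right) = \left(-7\right) \left(-5\right) = 35$)
$r{\left(X \right)} = \frac{35}{X}$
$138 \left(-92 + r{\left(-7 \right)}\right) = 138 \left(-92 + \frac{35}{-7}\right) = 138 \left(-92 + 35 \left(- \frac{1}{7}\right)\right) = 138 \left(-92 - 5\right) = 138 \left(-97\right) = -13386$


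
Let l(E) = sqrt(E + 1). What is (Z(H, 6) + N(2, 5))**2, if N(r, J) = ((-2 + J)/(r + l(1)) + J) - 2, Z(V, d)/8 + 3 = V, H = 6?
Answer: 1809/2 - 90*sqrt(2) ≈ 777.22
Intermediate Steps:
Z(V, d) = -24 + 8*V
l(E) = sqrt(1 + E)
N(r, J) = -2 + J + (-2 + J)/(r + sqrt(2)) (N(r, J) = ((-2 + J)/(r + sqrt(1 + 1)) + J) - 2 = ((-2 + J)/(r + sqrt(2)) + J) - 2 = (J + (-2 + J)/(r + sqrt(2))) - 2 = -2 + J + (-2 + J)/(r + sqrt(2)))
(Z(H, 6) + N(2, 5))**2 = ((-24 + 8*6) + (-2 + 5 - 2*2 - 2*sqrt(2) + 5*2 + 5*sqrt(2))/(2 + sqrt(2)))**2 = ((-24 + 48) + (-2 + 5 - 4 - 2*sqrt(2) + 10 + 5*sqrt(2))/(2 + sqrt(2)))**2 = (24 + (9 + 3*sqrt(2))/(2 + sqrt(2)))**2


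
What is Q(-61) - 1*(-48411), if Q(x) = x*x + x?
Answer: 52071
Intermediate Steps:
Q(x) = x + x² (Q(x) = x² + x = x + x²)
Q(-61) - 1*(-48411) = -61*(1 - 61) - 1*(-48411) = -61*(-60) + 48411 = 3660 + 48411 = 52071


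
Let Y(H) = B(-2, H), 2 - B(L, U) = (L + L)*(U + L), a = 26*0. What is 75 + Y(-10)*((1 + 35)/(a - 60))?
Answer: 513/5 ≈ 102.60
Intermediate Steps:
a = 0
B(L, U) = 2 - 2*L*(L + U) (B(L, U) = 2 - (L + L)*(U + L) = 2 - 2*L*(L + U))
Y(H) = -6 + 4*H (Y(H) = 2 - 2*(-2)² - 2*(-2)*H = 2 - 2*4 + 4*H = 2 - 8 + 4*H = -6 + 4*H)
75 + Y(-10)*((1 + 35)/(a - 60)) = 75 + (-6 + 4*(-10))*((1 + 35)/(0 - 60)) = 75 + (-6 - 40)*(36/(-60)) = 75 - 1656*(-1)/60 = 75 - 46*(-⅗) = 75 + 138/5 = 513/5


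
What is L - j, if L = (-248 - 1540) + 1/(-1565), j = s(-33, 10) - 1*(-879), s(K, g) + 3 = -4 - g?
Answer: -4147251/1565 ≈ -2650.0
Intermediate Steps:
s(K, g) = -7 - g (s(K, g) = -3 + (-4 - g) = -7 - g)
j = 862 (j = (-7 - 1*10) - 1*(-879) = (-7 - 10) + 879 = -17 + 879 = 862)
L = -2798221/1565 (L = -1788 - 1/1565 = -2798221/1565 ≈ -1788.0)
L - j = -2798221/1565 - 1*862 = -2798221/1565 - 862 = -4147251/1565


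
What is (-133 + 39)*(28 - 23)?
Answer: -470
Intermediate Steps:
(-133 + 39)*(28 - 23) = -94*5 = -470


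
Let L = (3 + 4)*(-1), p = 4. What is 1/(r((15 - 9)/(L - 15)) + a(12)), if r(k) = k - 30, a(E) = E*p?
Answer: 11/195 ≈ 0.056410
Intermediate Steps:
L = -7 (L = 7*(-1) = -7)
a(E) = 4*E (a(E) = E*4 = 4*E)
r(k) = -30 + k
1/(r((15 - 9)/(L - 15)) + a(12)) = 1/((-30 + (15 - 9)/(-7 - 15)) + 4*12) = 1/((-30 + 6/(-22)) + 48) = 1/((-30 + 6*(-1/22)) + 48) = 1/((-30 - 3/11) + 48) = 1/(-333/11 + 48) = 1/(195/11) = 11/195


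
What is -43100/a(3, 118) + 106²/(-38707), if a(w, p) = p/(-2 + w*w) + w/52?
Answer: -607320078852/238318999 ≈ -2548.3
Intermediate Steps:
a(w, p) = w/52 + p/(-2 + w²) (a(w, p) = p/(-2 + w²) + w*(1/52) = p/(-2 + w²) + w/52 = w/52 + p/(-2 + w²))
-43100/a(3, 118) + 106²/(-38707) = -43100*(-2 + 3²)/(118 - 1/26*3 + (1/52)*3³) + 106²/(-38707) = -43100*(-2 + 9)/(118 - 3/26 + (1/52)*27) + 11236*(-1/38707) = -43100*7/(118 - 3/26 + 27/52) - 11236/38707 = -43100/((⅐)*(6157/52)) - 11236/38707 = -43100/6157/364 - 11236/38707 = -43100*364/6157 - 11236/38707 = -15688400/6157 - 11236/38707 = -607320078852/238318999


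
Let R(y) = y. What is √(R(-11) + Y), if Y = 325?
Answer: √314 ≈ 17.720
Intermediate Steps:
√(R(-11) + Y) = √(-11 + 325) = √314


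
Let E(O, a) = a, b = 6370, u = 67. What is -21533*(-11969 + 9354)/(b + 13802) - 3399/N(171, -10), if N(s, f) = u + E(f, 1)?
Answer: 470054179/171462 ≈ 2741.4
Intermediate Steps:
N(s, f) = 68 (N(s, f) = 67 + 1 = 68)
-21533*(-11969 + 9354)/(b + 13802) - 3399/N(171, -10) = -21533*(-11969 + 9354)/(6370 + 13802) - 3399/68 = -21533/(20172/(-2615)) - 3399*1/68 = -21533/(20172*(-1/2615)) - 3399/68 = -21533/(-20172/2615) - 3399/68 = -21533*(-2615/20172) - 3399/68 = 56308795/20172 - 3399/68 = 470054179/171462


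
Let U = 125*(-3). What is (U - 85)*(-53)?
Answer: 24380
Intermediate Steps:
U = -375
(U - 85)*(-53) = (-375 - 85)*(-53) = -460*(-53) = 24380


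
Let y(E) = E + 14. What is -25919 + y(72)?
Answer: -25833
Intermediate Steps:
y(E) = 14 + E
-25919 + y(72) = -25919 + (14 + 72) = -25919 + 86 = -25833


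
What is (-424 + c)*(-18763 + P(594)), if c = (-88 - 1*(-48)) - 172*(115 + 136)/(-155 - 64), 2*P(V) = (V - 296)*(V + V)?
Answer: -9248704556/219 ≈ -4.2232e+7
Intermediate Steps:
P(V) = V*(-296 + V) (P(V) = ((V - 296)*(V + V))/2 = ((-296 + V)*(2*V))/2 = (2*V*(-296 + V))/2 = V*(-296 + V))
c = 34412/219 (c = (-88 + 48) - 43172/(-219) = -40 - 43172*(-1)/219 = -40 - 172*(-251/219) = -40 + 43172/219 = 34412/219 ≈ 157.13)
(-424 + c)*(-18763 + P(594)) = (-424 + 34412/219)*(-18763 + 594*(-296 + 594)) = -58444*(-18763 + 594*298)/219 = -58444*(-18763 + 177012)/219 = -58444/219*158249 = -9248704556/219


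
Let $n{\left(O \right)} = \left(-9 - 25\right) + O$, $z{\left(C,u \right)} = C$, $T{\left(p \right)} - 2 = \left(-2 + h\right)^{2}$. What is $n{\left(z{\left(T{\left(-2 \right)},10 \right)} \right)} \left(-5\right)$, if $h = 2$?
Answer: $160$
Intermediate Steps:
$T{\left(p \right)} = 2$ ($T{\left(p \right)} = 2 + \left(-2 + 2\right)^{2} = 2 + 0^{2} = 2 + 0 = 2$)
$n{\left(O \right)} = -34 + O$
$n{\left(z{\left(T{\left(-2 \right)},10 \right)} \right)} \left(-5\right) = \left(-34 + 2\right) \left(-5\right) = \left(-32\right) \left(-5\right) = 160$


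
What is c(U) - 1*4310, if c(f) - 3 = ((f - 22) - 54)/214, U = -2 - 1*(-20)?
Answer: -460878/107 ≈ -4307.3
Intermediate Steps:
U = 18 (U = -2 + 20 = 18)
c(f) = 283/107 + f/214 (c(f) = 3 + ((f - 22) - 54)/214 = 3 + ((-22 + f) - 54)*(1/214) = 3 + (-76 + f)*(1/214) = 3 + (-38/107 + f/214) = 283/107 + f/214)
c(U) - 1*4310 = (283/107 + (1/214)*18) - 1*4310 = (283/107 + 9/107) - 4310 = 292/107 - 4310 = -460878/107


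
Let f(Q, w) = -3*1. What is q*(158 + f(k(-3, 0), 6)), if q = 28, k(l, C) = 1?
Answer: 4340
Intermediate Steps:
f(Q, w) = -3
q*(158 + f(k(-3, 0), 6)) = 28*(158 - 3) = 28*155 = 4340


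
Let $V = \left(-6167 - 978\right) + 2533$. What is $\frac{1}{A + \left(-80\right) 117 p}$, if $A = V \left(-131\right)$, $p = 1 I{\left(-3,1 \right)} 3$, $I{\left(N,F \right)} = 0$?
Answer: $\frac{1}{604172} \approx 1.6552 \cdot 10^{-6}$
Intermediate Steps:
$p = 0$ ($p = 1 \cdot 0 \cdot 3 = 0 \cdot 3 = 0$)
$V = -4612$ ($V = -7145 + 2533 = -4612$)
$A = 604172$ ($A = \left(-4612\right) \left(-131\right) = 604172$)
$\frac{1}{A + \left(-80\right) 117 p} = \frac{1}{604172 + \left(-80\right) 117 \cdot 0} = \frac{1}{604172 - 0} = \frac{1}{604172 + 0} = \frac{1}{604172}$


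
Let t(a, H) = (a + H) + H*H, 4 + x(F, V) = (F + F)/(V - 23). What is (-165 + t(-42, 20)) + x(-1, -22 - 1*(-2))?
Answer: 8989/43 ≈ 209.05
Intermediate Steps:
x(F, V) = -4 + 2*F/(-23 + V) (x(F, V) = -4 + (F + F)/(V - 23) = -4 + (2*F)/(-23 + V) = -4 + 2*F/(-23 + V))
t(a, H) = H + a + H**2 (t(a, H) = (H + a) + H**2 = H + a + H**2)
(-165 + t(-42, 20)) + x(-1, -22 - 1*(-2)) = (-165 + (20 - 42 + 20**2)) + 2*(46 - 1 - 2*(-22 - 1*(-2)))/(-23 + (-22 - 1*(-2))) = (-165 + (20 - 42 + 400)) + 2*(46 - 1 - 2*(-22 + 2))/(-23 + (-22 + 2)) = (-165 + 378) + 2*(46 - 1 - 2*(-20))/(-23 - 20) = 213 + 2*(46 - 1 + 40)/(-43) = 213 + 2*(-1/43)*85 = 213 - 170/43 = 8989/43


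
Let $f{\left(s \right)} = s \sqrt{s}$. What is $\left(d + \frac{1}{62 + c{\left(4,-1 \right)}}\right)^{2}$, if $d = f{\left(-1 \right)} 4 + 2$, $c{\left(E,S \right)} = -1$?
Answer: $\frac{\left(123 - 244 i\right)^{2}}{3721} \approx -11.934 - 16.131 i$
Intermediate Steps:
$f{\left(s \right)} = s^{\frac{3}{2}}$
$d = 2 - 4 i$ ($d = \left(-1\right)^{\frac{3}{2}} \cdot 4 + 2 = - i 4 + 2 = - 4 i + 2 = 2 - 4 i \approx 2.0 - 4.0 i$)
$\left(d + \frac{1}{62 + c{\left(4,-1 \right)}}\right)^{2} = \left(\left(2 - 4 i\right) + \frac{1}{62 - 1}\right)^{2} = \left(\left(2 - 4 i\right) + \frac{1}{61}\right)^{2} = \left(\frac{123}{61} - 4 i\right)^{2}$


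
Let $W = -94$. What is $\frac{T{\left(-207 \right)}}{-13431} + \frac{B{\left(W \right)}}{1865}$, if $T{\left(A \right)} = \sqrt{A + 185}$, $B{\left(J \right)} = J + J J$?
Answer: $\frac{8742}{1865} - \frac{i \sqrt{22}}{13431} \approx 4.6874 - 0.00034922 i$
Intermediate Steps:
$B{\left(J \right)} = J + J^{2}$
$T{\left(A \right)} = \sqrt{185 + A}$
$\frac{T{\left(-207 \right)}}{-13431} + \frac{B{\left(W \right)}}{1865} = \frac{\sqrt{185 - 207}}{-13431} + \frac{\left(-94\right) \left(1 - 94\right)}{1865} = \sqrt{-22} \left(- \frac{1}{13431}\right) + \left(-94\right) \left(-93\right) \frac{1}{1865} = i \sqrt{22} \left(- \frac{1}{13431}\right) + 8742 \cdot \frac{1}{1865} = - \frac{i \sqrt{22}}{13431} + \frac{8742}{1865} = \frac{8742}{1865} - \frac{i \sqrt{22}}{13431}$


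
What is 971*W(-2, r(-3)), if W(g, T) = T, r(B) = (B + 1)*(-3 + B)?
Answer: 11652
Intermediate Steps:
r(B) = (1 + B)*(-3 + B)
971*W(-2, r(-3)) = 971*(-3 + (-3)**2 - 2*(-3)) = 971*(-3 + 9 + 6) = 971*12 = 11652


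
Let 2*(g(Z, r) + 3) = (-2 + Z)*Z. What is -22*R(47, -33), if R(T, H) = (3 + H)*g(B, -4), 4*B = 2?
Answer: -4455/2 ≈ -2227.5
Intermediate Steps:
B = ½ (B = (¼)*2 = ½ ≈ 0.50000)
g(Z, r) = -3 + Z*(-2 + Z)/2 (g(Z, r) = -3 + ((-2 + Z)*Z)/2 = -3 + (Z*(-2 + Z))/2 = -3 + Z*(-2 + Z)/2)
R(T, H) = -81/8 - 27*H/8 (R(T, H) = (3 + H)*(-3 + (½)²/2 - 1*½) = (3 + H)*(-3 + (½)*(¼) - ½) = (3 + H)*(-3 + ⅛ - ½) = (3 + H)*(-27/8) = -81/8 - 27*H/8)
-22*R(47, -33) = -22*(-81/8 - 27/8*(-33)) = -22*(-81/8 + 891/8) = -22*405/4 = -4455/2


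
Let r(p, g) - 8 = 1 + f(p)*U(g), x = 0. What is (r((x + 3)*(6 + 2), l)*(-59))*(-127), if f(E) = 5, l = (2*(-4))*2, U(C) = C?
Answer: -532003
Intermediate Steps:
l = -16 (l = -8*2 = -16)
r(p, g) = 9 + 5*g (r(p, g) = 8 + (1 + 5*g) = 9 + 5*g)
(r((x + 3)*(6 + 2), l)*(-59))*(-127) = ((9 + 5*(-16))*(-59))*(-127) = ((9 - 80)*(-59))*(-127) = -71*(-59)*(-127) = 4189*(-127) = -532003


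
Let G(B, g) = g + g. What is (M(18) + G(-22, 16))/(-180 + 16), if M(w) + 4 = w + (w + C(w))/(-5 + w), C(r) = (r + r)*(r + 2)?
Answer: -334/533 ≈ -0.62664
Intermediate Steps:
G(B, g) = 2*g
C(r) = 2*r*(2 + r) (C(r) = (2*r)*(2 + r) = 2*r*(2 + r))
M(w) = -4 + w + (w + 2*w*(2 + w))/(-5 + w) (M(w) = -4 + (w + (w + 2*w*(2 + w))/(-5 + w)) = -4 + w + (w + 2*w*(2 + w))/(-5 + w))
(M(18) + G(-22, 16))/(-180 + 16) = ((20 - 4*18 + 3*18²)/(-5 + 18) + 2*16)/(-180 + 16) = ((20 - 72 + 3*324)/13 + 32)/(-164) = ((20 - 72 + 972)/13 + 32)*(-1/164) = ((1/13)*920 + 32)*(-1/164) = (920/13 + 32)*(-1/164) = (1336/13)*(-1/164) = -334/533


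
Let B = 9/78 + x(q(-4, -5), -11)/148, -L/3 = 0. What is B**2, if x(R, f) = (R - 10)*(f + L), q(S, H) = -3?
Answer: 4330561/3701776 ≈ 1.1699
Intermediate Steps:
L = 0 (L = -3*0 = 0)
x(R, f) = f*(-10 + R) (x(R, f) = (R - 10)*(f + 0) = (-10 + R)*f = f*(-10 + R))
B = 2081/1924 (B = 9/78 - 11*(-10 - 3)/148 = 9*(1/78) - 11*(-13)*(1/148) = 3/26 + 143*(1/148) = 3/26 + 143/148 = 2081/1924 ≈ 1.0816)
B**2 = (2081/1924)**2 = 4330561/3701776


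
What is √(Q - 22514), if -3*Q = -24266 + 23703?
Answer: I*√200937/3 ≈ 149.42*I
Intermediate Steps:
Q = 563/3 (Q = -(-24266 + 23703)/3 = -⅓*(-563) = 563/3 ≈ 187.67)
√(Q - 22514) = √(563/3 - 22514) = √(-66979/3) = I*√200937/3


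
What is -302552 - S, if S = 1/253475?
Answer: -76689368201/253475 ≈ -3.0255e+5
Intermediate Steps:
S = 1/253475 ≈ 3.9452e-6
-302552 - S = -302552 - 1*1/253475 = -302552 - 1/253475 = -76689368201/253475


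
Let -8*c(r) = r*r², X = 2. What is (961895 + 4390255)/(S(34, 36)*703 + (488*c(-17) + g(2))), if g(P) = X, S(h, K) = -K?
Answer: 5352150/274387 ≈ 19.506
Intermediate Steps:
g(P) = 2
c(r) = -r³/8 (c(r) = -r*r²/8 = -r³/8)
(961895 + 4390255)/(S(34, 36)*703 + (488*c(-17) + g(2))) = (961895 + 4390255)/(-1*36*703 + (488*(-⅛*(-17)³) + 2)) = 5352150/(-36*703 + (488*(-⅛*(-4913)) + 2)) = 5352150/(-25308 + (488*(4913/8) + 2)) = 5352150/(-25308 + (299693 + 2)) = 5352150/(-25308 + 299695) = 5352150/274387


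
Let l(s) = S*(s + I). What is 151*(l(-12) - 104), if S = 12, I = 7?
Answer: -24764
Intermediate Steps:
l(s) = 84 + 12*s (l(s) = 12*(s + 7) = 12*(7 + s) = 84 + 12*s)
151*(l(-12) - 104) = 151*((84 + 12*(-12)) - 104) = 151*((84 - 144) - 104) = 151*(-60 - 104) = 151*(-164) = -24764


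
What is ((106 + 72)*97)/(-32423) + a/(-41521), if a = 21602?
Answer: -1417303232/1346235383 ≈ -1.0528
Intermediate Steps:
((106 + 72)*97)/(-32423) + a/(-41521) = ((106 + 72)*97)/(-32423) + 21602/(-41521) = (178*97)*(-1/32423) + 21602*(-1/41521) = 17266*(-1/32423) - 21602/41521 = -17266/32423 - 21602/41521 = -1417303232/1346235383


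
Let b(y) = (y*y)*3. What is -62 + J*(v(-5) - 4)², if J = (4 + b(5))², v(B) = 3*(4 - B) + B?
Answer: 2022022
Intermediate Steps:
v(B) = 12 - 2*B (v(B) = (12 - 3*B) + B = 12 - 2*B)
b(y) = 3*y² (b(y) = y²*3 = 3*y²)
J = 6241 (J = (4 + 3*5²)² = (4 + 3*25)² = (4 + 75)² = 79² = 6241)
-62 + J*(v(-5) - 4)² = -62 + 6241*((12 - 2*(-5)) - 4)² = -62 + 6241*((12 + 10) - 4)² = -62 + 6241*(22 - 4)² = -62 + 6241*18² = -62 + 6241*324 = -62 + 2022084 = 2022022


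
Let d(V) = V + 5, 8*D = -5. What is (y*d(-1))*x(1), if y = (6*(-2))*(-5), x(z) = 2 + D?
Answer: 330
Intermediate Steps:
D = -5/8 (D = (1/8)*(-5) = -5/8 ≈ -0.62500)
x(z) = 11/8 (x(z) = 2 - 5/8 = 11/8)
d(V) = 5 + V
y = 60 (y = -12*(-5) = 60)
(y*d(-1))*x(1) = (60*(5 - 1))*(11/8) = (60*4)*(11/8) = 240*(11/8) = 330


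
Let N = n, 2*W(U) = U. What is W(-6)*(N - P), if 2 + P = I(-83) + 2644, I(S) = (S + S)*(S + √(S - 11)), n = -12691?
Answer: 87333 - 498*I*√94 ≈ 87333.0 - 4828.3*I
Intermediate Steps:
W(U) = U/2
N = -12691
I(S) = 2*S*(S + √(-11 + S)) (I(S) = (2*S)*(S + √(-11 + S)) = 2*S*(S + √(-11 + S)))
P = 16420 - 166*I*√94 (P = -2 + (2*(-83)*(-83 + √(-11 - 83)) + 2644) = -2 + (2*(-83)*(-83 + √(-94)) + 2644) = -2 + (2*(-83)*(-83 + I*√94) + 2644) = -2 + ((13778 - 166*I*√94) + 2644) = -2 + (16422 - 166*I*√94) = 16420 - 166*I*√94 ≈ 16420.0 - 1609.4*I)
W(-6)*(N - P) = ((½)*(-6))*(-12691 - (16420 - 166*I*√94)) = -3*(-12691 + (-16420 + 166*I*√94)) = -3*(-29111 + 166*I*√94) = 87333 - 498*I*√94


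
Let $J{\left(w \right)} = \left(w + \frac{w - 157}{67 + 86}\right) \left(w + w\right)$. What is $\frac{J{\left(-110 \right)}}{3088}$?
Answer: $\frac{313445}{39372} \approx 7.9611$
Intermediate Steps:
$J{\left(w \right)} = 2 w \left(- \frac{157}{153} + \frac{154 w}{153}\right)$ ($J{\left(w \right)} = \left(w + \frac{-157 + w}{153}\right) 2 w = \left(w + \left(-157 + w\right) \frac{1}{153}\right) 2 w = \left(w + \left(- \frac{157}{153} + \frac{w}{153}\right)\right) 2 w = \left(- \frac{157}{153} + \frac{154 w}{153}\right) 2 w = 2 w \left(- \frac{157}{153} + \frac{154 w}{153}\right)$)
$\frac{J{\left(-110 \right)}}{3088} = \frac{\frac{2}{153} \left(-110\right) \left(-157 + 154 \left(-110\right)\right)}{3088} = \frac{2}{153} \left(-110\right) \left(-157 - 16940\right) \frac{1}{3088} = \frac{2}{153} \left(-110\right) \left(-17097\right) \frac{1}{3088} = \frac{1253780}{51} \cdot \frac{1}{3088} = \frac{313445}{39372}$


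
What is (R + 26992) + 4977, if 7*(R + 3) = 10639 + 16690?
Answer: 251091/7 ≈ 35870.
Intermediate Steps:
R = 27308/7 (R = -3 + (10639 + 16690)/7 = -3 + (⅐)*27329 = -3 + 27329/7 = 27308/7 ≈ 3901.1)
(R + 26992) + 4977 = (27308/7 + 26992) + 4977 = 216252/7 + 4977 = 251091/7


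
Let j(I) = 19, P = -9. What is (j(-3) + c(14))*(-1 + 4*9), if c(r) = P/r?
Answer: 1285/2 ≈ 642.50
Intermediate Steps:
c(r) = -9/r
(j(-3) + c(14))*(-1 + 4*9) = (19 - 9/14)*(-1 + 4*9) = (19 - 9*1/14)*(-1 + 36) = (19 - 9/14)*35 = (257/14)*35 = 1285/2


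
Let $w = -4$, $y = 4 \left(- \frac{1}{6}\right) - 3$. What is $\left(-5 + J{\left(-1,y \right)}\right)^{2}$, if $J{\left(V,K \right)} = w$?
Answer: $81$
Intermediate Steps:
$y = - \frac{11}{3}$ ($y = 4 \left(\left(-1\right) \frac{1}{6}\right) - 3 = 4 \left(- \frac{1}{6}\right) - 3 = - \frac{2}{3} - 3 = - \frac{11}{3} \approx -3.6667$)
$J{\left(V,K \right)} = -4$
$\left(-5 + J{\left(-1,y \right)}\right)^{2} = \left(-5 - 4\right)^{2} = \left(-9\right)^{2} = 81$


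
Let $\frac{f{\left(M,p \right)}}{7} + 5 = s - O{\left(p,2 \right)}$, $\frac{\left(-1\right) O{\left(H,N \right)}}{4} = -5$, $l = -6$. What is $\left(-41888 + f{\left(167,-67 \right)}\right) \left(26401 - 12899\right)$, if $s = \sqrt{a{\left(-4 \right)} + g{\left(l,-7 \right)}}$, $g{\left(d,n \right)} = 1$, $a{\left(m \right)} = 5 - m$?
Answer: $-567934626 + 94514 \sqrt{10} \approx -5.6764 \cdot 10^{8}$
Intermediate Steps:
$O{\left(H,N \right)} = 20$ ($O{\left(H,N \right)} = \left(-4\right) \left(-5\right) = 20$)
$s = \sqrt{10}$ ($s = \sqrt{\left(5 - -4\right) + 1} = \sqrt{\left(5 + 4\right) + 1} = \sqrt{9 + 1} = \sqrt{10} \approx 3.1623$)
$f{\left(M,p \right)} = -175 + 7 \sqrt{10}$ ($f{\left(M,p \right)} = -35 + 7 \left(\sqrt{10} - 20\right) = -35 + 7 \left(-20 + \sqrt{10}\right) = -35 - \left(140 - 7 \sqrt{10}\right) = -175 + 7 \sqrt{10}$)
$\left(-41888 + f{\left(167,-67 \right)}\right) \left(26401 - 12899\right) = \left(-41888 - \left(175 - 7 \sqrt{10}\right)\right) \left(26401 - 12899\right) = \left(-42063 + 7 \sqrt{10}\right) 13502 = -567934626 + 94514 \sqrt{10}$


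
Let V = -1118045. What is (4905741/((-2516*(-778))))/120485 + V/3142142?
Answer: -7754935562197217/21795664115503640 ≈ -0.35580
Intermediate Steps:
(4905741/((-2516*(-778))))/120485 + V/3142142 = (4905741/((-2516*(-778))))/120485 - 1118045/3142142 = (4905741/1957448)*(1/120485) - 1118045*1/3142142 = (4905741*(1/1957448))*(1/120485) - 1118045/3142142 = (288573/115144)*(1/120485) - 1118045/3142142 = 288573/13873124840 - 1118045/3142142 = -7754935562197217/21795664115503640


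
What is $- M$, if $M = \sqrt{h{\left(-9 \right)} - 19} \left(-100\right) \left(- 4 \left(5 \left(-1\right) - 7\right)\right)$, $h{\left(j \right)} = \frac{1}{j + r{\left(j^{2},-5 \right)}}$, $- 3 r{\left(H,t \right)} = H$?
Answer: $800 i \sqrt{685} \approx 20938.0 i$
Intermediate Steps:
$r{\left(H,t \right)} = - \frac{H}{3}$
$h{\left(j \right)} = \frac{1}{j - \frac{j^{2}}{3}}$
$M = - 800 i \sqrt{685}$ ($M = \sqrt{- \frac{3}{\left(-9\right) \left(-3 - 9\right)} - 19} \left(-100\right) \left(- 4 \left(5 \left(-1\right) - 7\right)\right) = \sqrt{\left(-3\right) \left(- \frac{1}{9}\right) \frac{1}{-12} - 19} \left(-100\right) \left(- 4 \left(-5 - 7\right)\right) = \sqrt{\left(-3\right) \left(- \frac{1}{9}\right) \left(- \frac{1}{12}\right) - 19} \left(-100\right) \left(\left(-4\right) \left(-12\right)\right) = \sqrt{- \frac{1}{36} - 19} \left(-100\right) 48 = \sqrt{- \frac{685}{36}} \left(-100\right) 48 = \frac{i \sqrt{685}}{6} \left(-100\right) 48 = - \frac{50 i \sqrt{685}}{3} \cdot 48 = - 800 i \sqrt{685} \approx - 20938.0 i$)
$- M = - \left(-800\right) i \sqrt{685} = 800 i \sqrt{685}$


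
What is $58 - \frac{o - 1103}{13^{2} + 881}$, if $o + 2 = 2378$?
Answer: $\frac{59627}{1050} \approx 56.788$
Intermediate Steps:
$o = 2376$ ($o = -2 + 2378 = 2376$)
$58 - \frac{o - 1103}{13^{2} + 881} = 58 - \frac{2376 - 1103}{13^{2} + 881} = 58 - \frac{1273}{169 + 881} = 58 - \frac{1273}{1050} = \frac{59627}{1050}$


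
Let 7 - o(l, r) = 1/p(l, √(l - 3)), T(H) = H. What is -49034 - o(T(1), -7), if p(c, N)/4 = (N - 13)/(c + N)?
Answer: -33544055/684 - 7*I*√2/342 ≈ -49041.0 - 0.028946*I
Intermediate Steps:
p(c, N) = 4*(-13 + N)/(N + c) (p(c, N) = 4*((N - 13)/(c + N)) = 4*((-13 + N)/(N + c)) = 4*(-13 + N)/(N + c))
o(l, r) = 7 - (l + √(-3 + l))/(4*(-13 + √(-3 + l))) (o(l, r) = 7 - 1/(4*(-13 + √(l - 3))/(√(l - 3) + l)) = 7 - 1/(4*(-13 + √(-3 + l))/(√(-3 + l) + l)) = 7 - 1/(4*(-13 + √(-3 + l))/(l + √(-3 + l))) = 7 - (l + √(-3 + l))/(4*(-13 + √(-3 + l))))
-49034 - o(T(1), -7) = -49034 - (-364 - 1*1 + 27*√(-3 + 1))/(4*(-13 + √(-3 + 1))) = -49034 - (-364 - 1 + 27*√(-2))/(4*(-13 + √(-2))) = -49034 - (-364 - 1 + 27*(I*√2))/(4*(-13 + I*√2)) = -49034 - (-364 - 1 + 27*I*√2)/(4*(-13 + I*√2)) = -49034 - (-365 + 27*I*√2)/(4*(-13 + I*√2))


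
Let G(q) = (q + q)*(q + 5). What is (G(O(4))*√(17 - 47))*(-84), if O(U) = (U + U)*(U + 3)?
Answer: -573888*I*√30 ≈ -3.1433e+6*I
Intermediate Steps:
O(U) = 2*U*(3 + U) (O(U) = (2*U)*(3 + U) = 2*U*(3 + U))
G(q) = 2*q*(5 + q) (G(q) = (2*q)*(5 + q) = 2*q*(5 + q))
(G(O(4))*√(17 - 47))*(-84) = ((2*(2*4*(3 + 4))*(5 + 2*4*(3 + 4)))*√(17 - 47))*(-84) = ((2*(2*4*7)*(5 + 2*4*7))*√(-30))*(-84) = ((2*56*(5 + 56))*(I*√30))*(-84) = ((2*56*61)*(I*√30))*(-84) = (6832*(I*√30))*(-84) = (6832*I*√30)*(-84) = -573888*I*√30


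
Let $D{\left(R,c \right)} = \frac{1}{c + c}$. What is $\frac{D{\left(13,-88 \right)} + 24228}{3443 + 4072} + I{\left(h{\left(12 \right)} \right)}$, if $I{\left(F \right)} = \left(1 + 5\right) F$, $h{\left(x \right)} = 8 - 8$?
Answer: $\frac{4264127}{1322640} \approx 3.224$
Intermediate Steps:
$D{\left(R,c \right)} = \frac{1}{2 c}$
$h{\left(x \right)} = 0$ ($h{\left(x \right)} = 8 - 8 = 0$)
$I{\left(F \right)} = 6 F$
$\frac{D{\left(13,-88 \right)} + 24228}{3443 + 4072} + I{\left(h{\left(12 \right)} \right)} = \frac{\frac{1}{2 \left(-88\right)} + 24228}{3443 + 4072} + 6 \cdot 0 = \frac{\frac{1}{2} \left(- \frac{1}{88}\right) + 24228}{7515} + 0 = \left(- \frac{1}{176} + 24228\right) \frac{1}{7515} + 0 = \frac{4264127}{176} \cdot \frac{1}{7515} + 0 = \frac{4264127}{1322640} + 0 = \frac{4264127}{1322640}$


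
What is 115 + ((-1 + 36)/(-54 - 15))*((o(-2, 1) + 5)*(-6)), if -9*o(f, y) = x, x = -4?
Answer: 27235/207 ≈ 131.57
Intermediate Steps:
o(f, y) = 4/9 (o(f, y) = -⅑*(-4) = 4/9)
115 + ((-1 + 36)/(-54 - 15))*((o(-2, 1) + 5)*(-6)) = 115 + ((-1 + 36)/(-54 - 15))*((4/9 + 5)*(-6)) = 115 + (35/(-69))*((49/9)*(-6)) = 115 + (35*(-1/69))*(-98/3) = 115 - 35/69*(-98/3) = 115 + 3430/207 = 27235/207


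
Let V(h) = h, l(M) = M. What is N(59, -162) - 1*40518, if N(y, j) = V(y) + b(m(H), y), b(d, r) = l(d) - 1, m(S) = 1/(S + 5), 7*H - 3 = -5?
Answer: -1335173/33 ≈ -40460.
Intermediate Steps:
H = -2/7 (H = 3/7 + (1/7)*(-5) = 3/7 - 5/7 = -2/7 ≈ -0.28571)
m(S) = 1/(5 + S)
b(d, r) = -1 + d (b(d, r) = d - 1 = -1 + d)
N(y, j) = -26/33 + y (N(y, j) = y + (-1 + 1/(5 - 2/7)) = y + (-1 + 1/(33/7)) = y + (-1 + 7/33) = y - 26/33 = -26/33 + y)
N(59, -162) - 1*40518 = (-26/33 + 59) - 1*40518 = 1921/33 - 40518 = -1335173/33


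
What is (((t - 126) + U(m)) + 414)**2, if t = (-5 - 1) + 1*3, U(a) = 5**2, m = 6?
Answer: 96100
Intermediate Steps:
U(a) = 25
t = -3 (t = -6 + 3 = -3)
(((t - 126) + U(m)) + 414)**2 = (((-3 - 126) + 25) + 414)**2 = ((-129 + 25) + 414)**2 = (-104 + 414)**2 = 310**2 = 96100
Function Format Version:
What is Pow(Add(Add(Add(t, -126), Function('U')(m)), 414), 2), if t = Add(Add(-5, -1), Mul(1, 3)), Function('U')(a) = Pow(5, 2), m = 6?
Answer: 96100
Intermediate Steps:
Function('U')(a) = 25
t = -3 (t = Add(-6, 3) = -3)
Pow(Add(Add(Add(t, -126), Function('U')(m)), 414), 2) = Pow(Add(Add(Add(-3, -126), 25), 414), 2) = Pow(Add(Add(-129, 25), 414), 2) = Pow(Add(-104, 414), 2) = Pow(310, 2) = 96100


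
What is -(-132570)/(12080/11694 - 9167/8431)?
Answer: -6535178276490/2676209 ≈ -2.4420e+6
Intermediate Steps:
-(-132570)/(12080/11694 - 9167/8431) = -(-132570)/(12080*(1/11694) - 9167*1/8431) = -(-132570)/(6040/5847 - 9167/8431) = -(-132570)/(-2676209/49296057) = -(-132570)*(-49296057)/2676209 = -9*726130919610/2676209 = -6535178276490/2676209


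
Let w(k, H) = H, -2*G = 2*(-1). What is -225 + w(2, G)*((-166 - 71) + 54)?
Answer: -408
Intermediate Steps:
G = 1 (G = -(-1) = -½*(-2) = 1)
-225 + w(2, G)*((-166 - 71) + 54) = -225 + 1*((-166 - 71) + 54) = -225 + 1*(-237 + 54) = -225 + 1*(-183) = -225 - 183 = -408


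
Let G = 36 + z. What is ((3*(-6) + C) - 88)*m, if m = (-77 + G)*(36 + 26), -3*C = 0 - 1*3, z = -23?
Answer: 416640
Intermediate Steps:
C = 1 (C = -(0 - 1*3)/3 = -(0 - 3)/3 = -⅓*(-3) = 1)
G = 13 (G = 36 - 23 = 13)
m = -3968 (m = (-77 + 13)*(36 + 26) = -64*62 = -3968)
((3*(-6) + C) - 88)*m = ((3*(-6) + 1) - 88)*(-3968) = ((-18 + 1) - 88)*(-3968) = (-17 - 88)*(-3968) = -105*(-3968) = 416640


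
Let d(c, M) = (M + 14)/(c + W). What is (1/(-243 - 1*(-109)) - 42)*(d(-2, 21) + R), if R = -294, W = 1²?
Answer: 1851941/134 ≈ 13820.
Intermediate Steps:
W = 1
d(c, M) = (14 + M)/(1 + c) (d(c, M) = (M + 14)/(c + 1) = (14 + M)/(1 + c))
(1/(-243 - 1*(-109)) - 42)*(d(-2, 21) + R) = (1/(-243 - 1*(-109)) - 42)*((14 + 21)/(1 - 2) - 294) = (1/(-243 + 109) - 42)*(35/(-1) - 294) = (1/(-134) - 42)*(-1*35 - 294) = (-1/134 - 42)*(-35 - 294) = -5629/134*(-329) = 1851941/134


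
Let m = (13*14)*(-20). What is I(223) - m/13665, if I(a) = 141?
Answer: 386081/2733 ≈ 141.27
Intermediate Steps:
m = -3640 (m = 182*(-20) = -3640)
I(223) - m/13665 = 141 - (-3640)/13665 = 141 - 1*(-728/2733) = 141 + 728/2733 = 386081/2733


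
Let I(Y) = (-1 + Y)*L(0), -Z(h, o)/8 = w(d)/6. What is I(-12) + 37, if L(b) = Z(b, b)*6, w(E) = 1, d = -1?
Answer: 141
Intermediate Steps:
Z(h, o) = -4/3 (Z(h, o) = -8/6 = -8*⅙ = -4/3)
L(b) = -8 (L(b) = -4/3*6 = -8)
I(Y) = 8 - 8*Y (I(Y) = (-1 + Y)*(-8) = 8 - 8*Y)
I(-12) + 37 = (8 - 8*(-12)) + 37 = (8 + 96) + 37 = 104 + 37 = 141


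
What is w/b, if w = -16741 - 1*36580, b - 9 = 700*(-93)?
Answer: 53321/65091 ≈ 0.81918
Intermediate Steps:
b = -65091 (b = 9 + 700*(-93) = 9 - 65100 = -65091)
w = -53321 (w = -16741 - 36580 = -53321)
w/b = -53321/(-65091) = -53321*(-1/65091) = 53321/65091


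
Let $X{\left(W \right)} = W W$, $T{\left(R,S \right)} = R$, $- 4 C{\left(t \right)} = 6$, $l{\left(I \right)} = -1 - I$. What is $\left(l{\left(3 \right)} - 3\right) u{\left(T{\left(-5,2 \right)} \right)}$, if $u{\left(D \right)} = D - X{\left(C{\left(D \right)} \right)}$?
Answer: $\frac{203}{4} \approx 50.75$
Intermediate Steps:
$C{\left(t \right)} = - \frac{3}{2}$ ($C{\left(t \right)} = \left(- \frac{1}{4}\right) 6 = - \frac{3}{2}$)
$X{\left(W \right)} = W^{2}$
$u{\left(D \right)} = - \frac{9}{4} + D$ ($u{\left(D \right)} = D - \left(- \frac{3}{2}\right)^{2} = D - \frac{9}{4} = - \frac{9}{4} + D$)
$\left(l{\left(3 \right)} - 3\right) u{\left(T{\left(-5,2 \right)} \right)} = \left(\left(-1 - 3\right) - 3\right) \left(- \frac{9}{4} - 5\right) = \left(\left(-1 - 3\right) - 3\right) \left(- \frac{29}{4}\right) = \left(-4 - 3\right) \left(- \frac{29}{4}\right) = \left(-7\right) \left(- \frac{29}{4}\right) = \frac{203}{4}$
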